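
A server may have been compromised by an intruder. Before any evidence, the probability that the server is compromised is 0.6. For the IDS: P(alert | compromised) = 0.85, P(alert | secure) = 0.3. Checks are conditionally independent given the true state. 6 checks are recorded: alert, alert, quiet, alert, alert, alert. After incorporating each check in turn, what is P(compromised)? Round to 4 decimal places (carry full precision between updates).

Apply Bayes' rule sequentially, carrying P(compromised) forward.
After 'alert': P(compromised) = 0.85·0.6000 / (0.85·0.6000 + 0.3·0.4000) ≈ 0.8095
After 'alert': P(compromised) = 0.85·0.8095 / (0.85·0.8095 + 0.3·0.1905) ≈ 0.9233
After 'quiet': P(compromised) = 0.15·0.9233 / (0.15·0.9233 + 0.7·0.0767) ≈ 0.7207
After 'alert': P(compromised) = 0.85·0.7207 / (0.85·0.7207 + 0.3·0.2793) ≈ 0.8797
After 'alert': P(compromised) = 0.85·0.8797 / (0.85·0.8797 + 0.3·0.1203) ≈ 0.9539
After 'alert': P(compromised) = 0.85·0.9539 / (0.85·0.9539 + 0.3·0.0461) ≈ 0.9832

0.9832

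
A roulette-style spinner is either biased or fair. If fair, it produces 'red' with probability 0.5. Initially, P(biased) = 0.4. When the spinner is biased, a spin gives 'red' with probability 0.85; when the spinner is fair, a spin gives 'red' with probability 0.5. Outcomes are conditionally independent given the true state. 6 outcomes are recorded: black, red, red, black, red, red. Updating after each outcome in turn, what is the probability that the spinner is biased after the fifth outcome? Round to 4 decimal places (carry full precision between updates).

0.2277

After 'black': P(biased) = 0.15·0.4000 / (0.15·0.4000 + 0.5·0.6000) ≈ 0.1667
After 'red': P(biased) = 0.85·0.1667 / (0.85·0.1667 + 0.5·0.8333) ≈ 0.2537
After 'red': P(biased) = 0.85·0.2537 / (0.85·0.2537 + 0.5·0.7463) ≈ 0.3663
After 'black': P(biased) = 0.15·0.3663 / (0.15·0.3663 + 0.5·0.6337) ≈ 0.1478
After 'red': P(biased) = 0.85·0.1478 / (0.85·0.1478 + 0.5·0.8522) ≈ 0.2277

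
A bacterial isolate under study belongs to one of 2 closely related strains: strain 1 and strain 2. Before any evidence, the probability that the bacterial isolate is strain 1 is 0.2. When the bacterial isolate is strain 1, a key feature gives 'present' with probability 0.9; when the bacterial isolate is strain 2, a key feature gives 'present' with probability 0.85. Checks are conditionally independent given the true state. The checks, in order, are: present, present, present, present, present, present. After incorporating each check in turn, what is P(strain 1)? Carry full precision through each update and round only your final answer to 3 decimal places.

After 'present': P(strain 1) = 0.9·0.2000 / (0.9·0.2000 + 0.85·0.8000) ≈ 0.2093
After 'present': P(strain 1) = 0.9·0.2093 / (0.9·0.2093 + 0.85·0.7907) ≈ 0.2189
After 'present': P(strain 1) = 0.9·0.2189 / (0.9·0.2189 + 0.85·0.7811) ≈ 0.2288
After 'present': P(strain 1) = 0.9·0.2288 / (0.9·0.2288 + 0.85·0.7712) ≈ 0.2391
After 'present': P(strain 1) = 0.9·0.2391 / (0.9·0.2391 + 0.85·0.7609) ≈ 0.2496
After 'present': P(strain 1) = 0.9·0.2496 / (0.9·0.2496 + 0.85·0.7504) ≈ 0.2605

0.261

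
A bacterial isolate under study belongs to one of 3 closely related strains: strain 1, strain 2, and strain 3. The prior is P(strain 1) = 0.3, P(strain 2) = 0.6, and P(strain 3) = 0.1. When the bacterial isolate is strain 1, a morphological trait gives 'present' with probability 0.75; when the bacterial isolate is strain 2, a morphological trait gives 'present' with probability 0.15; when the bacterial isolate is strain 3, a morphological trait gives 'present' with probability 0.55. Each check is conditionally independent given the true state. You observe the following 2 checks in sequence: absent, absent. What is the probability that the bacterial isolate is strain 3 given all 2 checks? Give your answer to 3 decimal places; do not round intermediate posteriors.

Each posterior becomes the prior for the next update.
After 'absent': normaliser = 0.25·0.3000 + 0.85·0.6000 + 0.45·0.1000; P(strain 1) ≈ 0.1190, P(strain 2) ≈ 0.8095, P(strain 3) ≈ 0.0714
After 'absent': normaliser = 0.25·0.1190 + 0.85·0.8095 + 0.45·0.0714; P(strain 1) ≈ 0.0397, P(strain 2) ≈ 0.9175, P(strain 3) ≈ 0.0429

0.043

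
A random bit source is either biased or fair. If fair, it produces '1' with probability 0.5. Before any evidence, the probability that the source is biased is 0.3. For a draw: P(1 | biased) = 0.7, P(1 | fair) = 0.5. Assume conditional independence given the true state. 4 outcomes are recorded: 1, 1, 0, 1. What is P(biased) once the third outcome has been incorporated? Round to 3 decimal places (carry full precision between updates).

0.335

Apply Bayes' rule sequentially, carrying P(biased) forward.
After '1': P(biased) = 0.7·0.3000 / (0.7·0.3000 + 0.5·0.7000) ≈ 0.3750
After '1': P(biased) = 0.7·0.3750 / (0.7·0.3750 + 0.5·0.6250) ≈ 0.4565
After '0': P(biased) = 0.3·0.4565 / (0.3·0.4565 + 0.5·0.5435) ≈ 0.3351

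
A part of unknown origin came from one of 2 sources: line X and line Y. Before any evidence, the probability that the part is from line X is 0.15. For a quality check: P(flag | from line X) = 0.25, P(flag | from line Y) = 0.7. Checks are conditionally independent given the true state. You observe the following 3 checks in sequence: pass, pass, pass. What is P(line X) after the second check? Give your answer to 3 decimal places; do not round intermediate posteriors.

0.524

After 'pass': P(line X) = 0.75·0.1500 / (0.75·0.1500 + 0.3·0.8500) ≈ 0.3061
After 'pass': P(line X) = 0.75·0.3061 / (0.75·0.3061 + 0.3·0.6939) ≈ 0.5245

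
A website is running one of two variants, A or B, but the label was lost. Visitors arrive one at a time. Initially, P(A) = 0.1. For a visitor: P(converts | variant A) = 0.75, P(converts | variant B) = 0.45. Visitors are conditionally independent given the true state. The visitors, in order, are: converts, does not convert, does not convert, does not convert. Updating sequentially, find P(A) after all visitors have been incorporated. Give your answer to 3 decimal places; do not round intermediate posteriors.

0.017

After 'converts': P(A) = 0.75·0.1000 / (0.75·0.1000 + 0.45·0.9000) ≈ 0.1562
After 'does not convert': P(A) = 0.25·0.1562 / (0.25·0.1562 + 0.55·0.8438) ≈ 0.0776
After 'does not convert': P(A) = 0.25·0.0776 / (0.25·0.0776 + 0.55·0.9224) ≈ 0.0369
After 'does not convert': P(A) = 0.25·0.0369 / (0.25·0.0369 + 0.55·0.9631) ≈ 0.0171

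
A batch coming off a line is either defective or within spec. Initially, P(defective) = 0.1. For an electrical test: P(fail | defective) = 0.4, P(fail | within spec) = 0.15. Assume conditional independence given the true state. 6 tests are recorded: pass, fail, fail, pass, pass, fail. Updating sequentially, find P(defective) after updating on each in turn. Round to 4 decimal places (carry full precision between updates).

0.4256

Each posterior becomes the prior for the next update.
After 'pass': P(defective) = 0.6·0.1000 / (0.6·0.1000 + 0.85·0.9000) ≈ 0.0727
After 'fail': P(defective) = 0.4·0.0727 / (0.4·0.0727 + 0.15·0.9273) ≈ 0.1730
After 'fail': P(defective) = 0.4·0.1730 / (0.4·0.1730 + 0.15·0.8270) ≈ 0.3580
After 'pass': P(defective) = 0.6·0.3580 / (0.6·0.3580 + 0.85·0.6420) ≈ 0.2825
After 'pass': P(defective) = 0.6·0.2825 / (0.6·0.2825 + 0.85·0.7175) ≈ 0.2175
After 'fail': P(defective) = 0.4·0.2175 / (0.4·0.2175 + 0.15·0.7825) ≈ 0.4256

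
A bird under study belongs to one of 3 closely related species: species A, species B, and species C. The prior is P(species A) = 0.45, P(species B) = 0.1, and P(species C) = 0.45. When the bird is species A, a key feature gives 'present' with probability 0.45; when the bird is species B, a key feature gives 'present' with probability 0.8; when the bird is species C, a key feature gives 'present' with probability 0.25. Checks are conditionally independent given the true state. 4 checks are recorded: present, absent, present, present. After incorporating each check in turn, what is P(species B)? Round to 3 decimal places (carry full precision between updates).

After 'present': normaliser = 0.45·0.4500 + 0.8·0.1000 + 0.25·0.4500; P(species A) ≈ 0.5127, P(species B) ≈ 0.2025, P(species C) ≈ 0.2848
After 'absent': normaliser = 0.55·0.5127 + 0.2·0.2025 + 0.75·0.2848; P(species A) ≈ 0.5260, P(species B) ≈ 0.0756, P(species C) ≈ 0.3985
After 'present': normaliser = 0.45·0.5260 + 0.8·0.0756 + 0.25·0.3985; P(species A) ≈ 0.5966, P(species B) ≈ 0.1524, P(species C) ≈ 0.2511
After 'present': normaliser = 0.45·0.5966 + 0.8·0.1524 + 0.25·0.2511; P(species A) ≈ 0.5925, P(species B) ≈ 0.2690, P(species C) ≈ 0.1385

0.269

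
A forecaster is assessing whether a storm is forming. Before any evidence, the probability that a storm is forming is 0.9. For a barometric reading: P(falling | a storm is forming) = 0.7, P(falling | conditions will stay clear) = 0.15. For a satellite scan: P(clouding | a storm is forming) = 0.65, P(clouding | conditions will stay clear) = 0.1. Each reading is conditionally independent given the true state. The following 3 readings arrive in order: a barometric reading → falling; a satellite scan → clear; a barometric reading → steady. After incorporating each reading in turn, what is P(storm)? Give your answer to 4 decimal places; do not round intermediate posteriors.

After a barometric reading='falling': P(storm) = 0.7·0.9000 / (0.7·0.9000 + 0.15·0.1000) ≈ 0.9767
After a satellite scan='clear': P(storm) = 0.35·0.9767 / (0.35·0.9767 + 0.9·0.0233) ≈ 0.9423
After a barometric reading='steady': P(storm) = 0.3·0.9423 / (0.3·0.9423 + 0.85·0.0577) ≈ 0.8522

0.8522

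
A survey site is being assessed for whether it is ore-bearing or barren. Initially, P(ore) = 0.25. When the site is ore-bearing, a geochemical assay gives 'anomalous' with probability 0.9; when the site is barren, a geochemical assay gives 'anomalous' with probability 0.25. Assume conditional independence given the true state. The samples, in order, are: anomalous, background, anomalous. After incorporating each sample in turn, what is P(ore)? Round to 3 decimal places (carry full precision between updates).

After 'anomalous': P(ore) = 0.9·0.2500 / (0.9·0.2500 + 0.25·0.7500) ≈ 0.5455
After 'background': P(ore) = 0.1·0.5455 / (0.1·0.5455 + 0.75·0.4545) ≈ 0.1379
After 'anomalous': P(ore) = 0.9·0.1379 / (0.9·0.1379 + 0.25·0.8621) ≈ 0.3655

0.365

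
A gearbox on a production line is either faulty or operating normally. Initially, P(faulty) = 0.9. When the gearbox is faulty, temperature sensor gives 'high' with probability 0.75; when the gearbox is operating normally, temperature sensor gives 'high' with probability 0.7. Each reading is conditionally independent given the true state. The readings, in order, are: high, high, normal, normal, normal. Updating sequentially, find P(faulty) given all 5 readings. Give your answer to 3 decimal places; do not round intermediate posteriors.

After 'high': P(faulty) = 0.75·0.9000 / (0.75·0.9000 + 0.7·0.1000) ≈ 0.9060
After 'high': P(faulty) = 0.75·0.9060 / (0.75·0.9060 + 0.7·0.0940) ≈ 0.9118
After 'normal': P(faulty) = 0.25·0.9118 / (0.25·0.9118 + 0.3·0.0882) ≈ 0.8959
After 'normal': P(faulty) = 0.25·0.8959 / (0.25·0.8959 + 0.3·0.1041) ≈ 0.8777
After 'normal': P(faulty) = 0.25·0.8777 / (0.25·0.8777 + 0.3·0.1223) ≈ 0.8567

0.857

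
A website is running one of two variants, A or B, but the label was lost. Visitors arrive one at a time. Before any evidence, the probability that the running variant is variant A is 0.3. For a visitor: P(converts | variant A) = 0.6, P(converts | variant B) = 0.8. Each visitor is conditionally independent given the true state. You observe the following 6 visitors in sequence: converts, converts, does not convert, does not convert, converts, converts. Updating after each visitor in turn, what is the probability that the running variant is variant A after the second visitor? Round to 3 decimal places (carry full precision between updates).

0.194

After 'converts': P(A) = 0.6·0.3000 / (0.6·0.3000 + 0.8·0.7000) ≈ 0.2432
After 'converts': P(A) = 0.6·0.2432 / (0.6·0.2432 + 0.8·0.7568) ≈ 0.1942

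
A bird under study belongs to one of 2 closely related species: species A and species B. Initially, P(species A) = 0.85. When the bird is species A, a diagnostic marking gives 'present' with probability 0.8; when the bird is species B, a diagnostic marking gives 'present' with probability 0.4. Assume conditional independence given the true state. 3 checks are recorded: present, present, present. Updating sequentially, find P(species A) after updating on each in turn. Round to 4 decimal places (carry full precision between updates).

0.9784

After 'present': P(species A) = 0.8·0.8500 / (0.8·0.8500 + 0.4·0.1500) ≈ 0.9189
After 'present': P(species A) = 0.8·0.9189 / (0.8·0.9189 + 0.4·0.0811) ≈ 0.9577
After 'present': P(species A) = 0.8·0.9577 / (0.8·0.9577 + 0.4·0.0423) ≈ 0.9784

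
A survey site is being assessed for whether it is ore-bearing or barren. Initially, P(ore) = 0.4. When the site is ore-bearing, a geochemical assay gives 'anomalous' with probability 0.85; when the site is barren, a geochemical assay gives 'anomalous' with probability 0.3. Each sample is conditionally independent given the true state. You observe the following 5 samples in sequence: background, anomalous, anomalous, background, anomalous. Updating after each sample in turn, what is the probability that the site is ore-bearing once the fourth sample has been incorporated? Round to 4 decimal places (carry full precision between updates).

0.1973

After 'background': P(ore) = 0.15·0.4000 / (0.15·0.4000 + 0.7·0.6000) ≈ 0.1250
After 'anomalous': P(ore) = 0.85·0.1250 / (0.85·0.1250 + 0.3·0.8750) ≈ 0.2881
After 'anomalous': P(ore) = 0.85·0.2881 / (0.85·0.2881 + 0.3·0.7119) ≈ 0.5342
After 'background': P(ore) = 0.15·0.5342 / (0.15·0.5342 + 0.7·0.4658) ≈ 0.1973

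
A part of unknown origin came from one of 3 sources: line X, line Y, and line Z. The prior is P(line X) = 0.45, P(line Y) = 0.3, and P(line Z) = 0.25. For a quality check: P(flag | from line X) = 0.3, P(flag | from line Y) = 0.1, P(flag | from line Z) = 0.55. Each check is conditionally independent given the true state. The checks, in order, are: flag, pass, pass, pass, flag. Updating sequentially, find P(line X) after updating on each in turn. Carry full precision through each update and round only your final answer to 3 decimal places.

0.605

After 'flag': normaliser = 0.3·0.4500 + 0.1·0.3000 + 0.55·0.2500; P(line X) ≈ 0.4463, P(line Y) ≈ 0.0992, P(line Z) ≈ 0.4545
After 'pass': normaliser = 0.7·0.4463 + 0.9·0.0992 + 0.45·0.4545; P(line X) ≈ 0.5153, P(line Y) ≈ 0.1472, P(line Z) ≈ 0.3374
After 'pass': normaliser = 0.7·0.5153 + 0.9·0.1472 + 0.45·0.3374; P(line X) ≈ 0.5592, P(line Y) ≈ 0.2054, P(line Z) ≈ 0.2354
After 'pass': normaliser = 0.7·0.5592 + 0.9·0.2054 + 0.45·0.2354; P(line X) ≈ 0.5738, P(line Y) ≈ 0.2710, P(line Z) ≈ 0.1553
After 'flag': normaliser = 0.3·0.5738 + 0.1·0.2710 + 0.55·0.1553; P(line X) ≈ 0.6048, P(line Y) ≈ 0.0952, P(line Z) ≈ 0.3000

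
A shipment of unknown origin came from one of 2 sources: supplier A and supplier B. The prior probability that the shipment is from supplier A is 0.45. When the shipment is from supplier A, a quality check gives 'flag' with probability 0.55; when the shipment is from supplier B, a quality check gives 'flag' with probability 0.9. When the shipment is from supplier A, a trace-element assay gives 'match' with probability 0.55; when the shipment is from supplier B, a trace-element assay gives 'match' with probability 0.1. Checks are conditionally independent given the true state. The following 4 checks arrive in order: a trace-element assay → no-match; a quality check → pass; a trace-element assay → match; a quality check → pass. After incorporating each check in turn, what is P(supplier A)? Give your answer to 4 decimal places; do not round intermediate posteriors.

0.9785

Apply Bayes' rule sequentially, carrying P(supplier A) forward.
After a trace-element assay='no-match': P(supplier A) = 0.45·0.4500 / (0.45·0.4500 + 0.9·0.5500) ≈ 0.2903
After a quality check='pass': P(supplier A) = 0.45·0.2903 / (0.45·0.2903 + 0.1·0.7097) ≈ 0.6480
After a trace-element assay='match': P(supplier A) = 0.55·0.6480 / (0.55·0.6480 + 0.1·0.3520) ≈ 0.9101
After a quality check='pass': P(supplier A) = 0.45·0.9101 / (0.45·0.9101 + 0.1·0.0899) ≈ 0.9785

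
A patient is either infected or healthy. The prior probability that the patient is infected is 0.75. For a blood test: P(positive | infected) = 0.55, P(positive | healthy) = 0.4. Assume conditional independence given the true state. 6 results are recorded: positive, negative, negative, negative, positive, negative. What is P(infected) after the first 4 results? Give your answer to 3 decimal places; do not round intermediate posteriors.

0.635

Apply Bayes' rule sequentially, carrying P(infected) forward.
After 'positive': P(infected) = 0.55·0.7500 / (0.55·0.7500 + 0.4·0.2500) ≈ 0.8049
After 'negative': P(infected) = 0.45·0.8049 / (0.45·0.8049 + 0.6·0.1951) ≈ 0.7557
After 'negative': P(infected) = 0.45·0.7557 / (0.45·0.7557 + 0.6·0.2443) ≈ 0.6988
After 'negative': P(infected) = 0.45·0.6988 / (0.45·0.6988 + 0.6·0.3012) ≈ 0.6351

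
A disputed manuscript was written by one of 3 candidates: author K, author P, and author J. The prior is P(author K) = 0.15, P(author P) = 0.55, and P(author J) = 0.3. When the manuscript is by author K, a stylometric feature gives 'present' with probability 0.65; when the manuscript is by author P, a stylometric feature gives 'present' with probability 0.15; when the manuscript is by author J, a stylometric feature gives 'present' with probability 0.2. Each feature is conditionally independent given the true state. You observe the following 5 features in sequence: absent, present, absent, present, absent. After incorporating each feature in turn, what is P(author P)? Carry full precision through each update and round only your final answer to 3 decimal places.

Apply Bayes' rule sequentially, carrying P(author P) forward.
After 'absent': normaliser = 0.35·0.1500 + 0.85·0.5500 + 0.8·0.3000; P(author K) ≈ 0.0691, P(author P) ≈ 0.6151, P(author J) ≈ 0.3158
After 'present': normaliser = 0.65·0.0691 + 0.15·0.6151 + 0.2·0.3158; P(author K) ≈ 0.2241, P(author P) ≈ 0.4606, P(author J) ≈ 0.3153
After 'absent': normaliser = 0.35·0.2241 + 0.85·0.4606 + 0.8·0.3153; P(author K) ≈ 0.1086, P(author P) ≈ 0.5421, P(author J) ≈ 0.3492
After 'present': normaliser = 0.65·0.1086 + 0.15·0.5421 + 0.2·0.3492; P(author K) ≈ 0.3184, P(author P) ≈ 0.3667, P(author J) ≈ 0.3150
After 'absent': normaliser = 0.35·0.3184 + 0.85·0.3667 + 0.8·0.3150; P(author K) ≈ 0.1651, P(author P) ≈ 0.4617, P(author J) ≈ 0.3732

0.462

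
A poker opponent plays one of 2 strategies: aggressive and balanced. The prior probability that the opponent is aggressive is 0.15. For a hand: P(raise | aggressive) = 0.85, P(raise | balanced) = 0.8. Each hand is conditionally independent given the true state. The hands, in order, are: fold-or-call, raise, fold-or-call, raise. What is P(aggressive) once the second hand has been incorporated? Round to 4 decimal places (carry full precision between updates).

0.1233

After 'fold-or-call': P(aggressive) = 0.15·0.1500 / (0.15·0.1500 + 0.2·0.8500) ≈ 0.1169
After 'raise': P(aggressive) = 0.85·0.1169 / (0.85·0.1169 + 0.8·0.8831) ≈ 0.1233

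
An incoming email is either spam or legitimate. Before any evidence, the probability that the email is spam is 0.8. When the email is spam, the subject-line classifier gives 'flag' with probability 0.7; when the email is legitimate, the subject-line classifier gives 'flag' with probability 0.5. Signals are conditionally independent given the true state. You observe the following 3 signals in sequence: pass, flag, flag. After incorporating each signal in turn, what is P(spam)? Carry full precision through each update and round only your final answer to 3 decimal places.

Apply Bayes' rule sequentially, carrying P(spam) forward.
After 'pass': P(spam) = 0.3·0.8000 / (0.3·0.8000 + 0.5·0.2000) ≈ 0.7059
After 'flag': P(spam) = 0.7·0.7059 / (0.7·0.7059 + 0.5·0.2941) ≈ 0.7706
After 'flag': P(spam) = 0.7·0.7706 / (0.7·0.7706 + 0.5·0.2294) ≈ 0.8247

0.825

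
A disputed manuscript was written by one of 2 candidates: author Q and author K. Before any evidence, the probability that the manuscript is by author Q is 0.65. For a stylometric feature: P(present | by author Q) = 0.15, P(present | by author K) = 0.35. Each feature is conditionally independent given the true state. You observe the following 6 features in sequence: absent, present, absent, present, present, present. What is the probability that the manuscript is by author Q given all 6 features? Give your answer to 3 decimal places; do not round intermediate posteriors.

0.097

Each posterior becomes the prior for the next update.
After 'absent': P(author Q) = 0.85·0.6500 / (0.85·0.6500 + 0.65·0.3500) ≈ 0.7083
After 'present': P(author Q) = 0.15·0.7083 / (0.15·0.7083 + 0.35·0.2917) ≈ 0.5100
After 'absent': P(author Q) = 0.85·0.5100 / (0.85·0.5100 + 0.65·0.4900) ≈ 0.5765
After 'present': P(author Q) = 0.15·0.5765 / (0.15·0.5765 + 0.35·0.4235) ≈ 0.3684
After 'present': P(author Q) = 0.15·0.3684 / (0.15·0.3684 + 0.35·0.6316) ≈ 0.2000
After 'present': P(author Q) = 0.15·0.2000 / (0.15·0.2000 + 0.35·0.8000) ≈ 0.0968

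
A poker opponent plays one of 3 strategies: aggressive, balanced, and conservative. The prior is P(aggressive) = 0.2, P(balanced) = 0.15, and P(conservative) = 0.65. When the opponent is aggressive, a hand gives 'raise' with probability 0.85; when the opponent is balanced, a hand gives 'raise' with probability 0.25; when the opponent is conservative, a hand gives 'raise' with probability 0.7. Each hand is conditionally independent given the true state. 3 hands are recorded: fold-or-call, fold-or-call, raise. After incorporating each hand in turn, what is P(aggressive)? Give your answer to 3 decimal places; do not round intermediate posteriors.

0.058

After 'fold-or-call': normaliser = 0.15·0.2000 + 0.75·0.1500 + 0.3·0.6500; P(aggressive) ≈ 0.0889, P(balanced) ≈ 0.3333, P(conservative) ≈ 0.5778
After 'fold-or-call': normaliser = 0.15·0.0889 + 0.75·0.3333 + 0.3·0.5778; P(aggressive) ≈ 0.0305, P(balanced) ≈ 0.5725, P(conservative) ≈ 0.3969
After 'raise': normaliser = 0.85·0.0305 + 0.25·0.5725 + 0.7·0.3969; P(aggressive) ≈ 0.0581, P(balanced) ≈ 0.3202, P(conservative) ≈ 0.6217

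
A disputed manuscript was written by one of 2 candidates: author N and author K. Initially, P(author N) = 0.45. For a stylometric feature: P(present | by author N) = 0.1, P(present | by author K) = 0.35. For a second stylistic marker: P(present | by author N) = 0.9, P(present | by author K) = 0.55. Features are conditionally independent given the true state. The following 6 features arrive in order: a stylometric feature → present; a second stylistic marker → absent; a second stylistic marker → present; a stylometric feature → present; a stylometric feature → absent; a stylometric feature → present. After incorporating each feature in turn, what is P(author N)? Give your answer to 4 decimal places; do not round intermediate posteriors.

Apply Bayes' rule sequentially, carrying P(author N) forward.
After a stylometric feature='present': P(author N) = 0.1·0.4500 / (0.1·0.4500 + 0.35·0.5500) ≈ 0.1895
After a second stylistic marker='absent': P(author N) = 0.1·0.1895 / (0.1·0.1895 + 0.45·0.8105) ≈ 0.0494
After a second stylistic marker='present': P(author N) = 0.9·0.0494 / (0.9·0.0494 + 0.55·0.9506) ≈ 0.0783
After a stylometric feature='present': P(author N) = 0.1·0.0783 / (0.1·0.0783 + 0.35·0.9217) ≈ 0.0237
After a stylometric feature='absent': P(author N) = 0.9·0.0237 / (0.9·0.0237 + 0.65·0.9763) ≈ 0.0325
After a stylometric feature='present': P(author N) = 0.1·0.0325 / (0.1·0.0325 + 0.35·0.9675) ≈ 0.0095

0.0095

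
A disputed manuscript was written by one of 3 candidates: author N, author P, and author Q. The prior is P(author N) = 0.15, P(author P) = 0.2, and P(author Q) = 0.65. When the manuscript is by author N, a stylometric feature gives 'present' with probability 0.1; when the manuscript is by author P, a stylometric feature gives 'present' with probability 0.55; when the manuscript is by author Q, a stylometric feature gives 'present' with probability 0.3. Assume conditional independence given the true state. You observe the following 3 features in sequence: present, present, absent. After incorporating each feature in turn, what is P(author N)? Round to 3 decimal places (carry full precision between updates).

After 'present': normaliser = 0.1·0.1500 + 0.55·0.2000 + 0.3·0.6500; P(author N) ≈ 0.0469, P(author P) ≈ 0.3438, P(author Q) ≈ 0.6094
After 'present': normaliser = 0.1·0.0469 + 0.55·0.3438 + 0.3·0.6094; P(author N) ≈ 0.0124, P(author P) ≈ 0.5021, P(author Q) ≈ 0.4855
After 'absent': normaliser = 0.9·0.0124 + 0.45·0.5021 + 0.7·0.4855; P(author N) ≈ 0.0194, P(author P) ≈ 0.3916, P(author Q) ≈ 0.5890

0.019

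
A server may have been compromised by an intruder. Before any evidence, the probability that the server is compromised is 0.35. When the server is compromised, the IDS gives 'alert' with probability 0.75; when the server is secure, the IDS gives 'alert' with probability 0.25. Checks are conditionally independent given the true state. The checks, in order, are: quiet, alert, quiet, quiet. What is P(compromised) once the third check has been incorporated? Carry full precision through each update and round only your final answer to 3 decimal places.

0.152

After 'quiet': P(compromised) = 0.25·0.3500 / (0.25·0.3500 + 0.75·0.6500) ≈ 0.1522
After 'alert': P(compromised) = 0.75·0.1522 / (0.75·0.1522 + 0.25·0.8478) ≈ 0.3500
After 'quiet': P(compromised) = 0.25·0.3500 / (0.25·0.3500 + 0.75·0.6500) ≈ 0.1522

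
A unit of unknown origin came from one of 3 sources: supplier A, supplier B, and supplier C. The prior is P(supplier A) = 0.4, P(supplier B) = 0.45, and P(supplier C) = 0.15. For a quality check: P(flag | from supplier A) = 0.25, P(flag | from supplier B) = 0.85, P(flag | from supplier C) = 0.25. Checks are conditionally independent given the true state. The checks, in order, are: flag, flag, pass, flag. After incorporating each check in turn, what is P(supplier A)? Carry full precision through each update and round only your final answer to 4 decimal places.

Apply Bayes' rule sequentially, carrying P(supplier A) forward.
After 'flag': normaliser = 0.25·0.4000 + 0.85·0.4500 + 0.25·0.1500; P(supplier A) ≈ 0.1923, P(supplier B) ≈ 0.7356, P(supplier C) ≈ 0.0721
After 'flag': normaliser = 0.25·0.1923 + 0.85·0.7356 + 0.25·0.0721; P(supplier A) ≈ 0.0695, P(supplier B) ≈ 0.9044, P(supplier C) ≈ 0.0261
After 'pass': normaliser = 0.75·0.0695 + 0.15·0.9044 + 0.75·0.0261; P(supplier A) ≈ 0.2515, P(supplier B) ≈ 0.6542, P(supplier C) ≈ 0.0943
After 'flag': normaliser = 0.25·0.2515 + 0.85·0.6542 + 0.25·0.0943; P(supplier A) ≈ 0.0979, P(supplier B) ≈ 0.8654, P(supplier C) ≈ 0.0367

0.0979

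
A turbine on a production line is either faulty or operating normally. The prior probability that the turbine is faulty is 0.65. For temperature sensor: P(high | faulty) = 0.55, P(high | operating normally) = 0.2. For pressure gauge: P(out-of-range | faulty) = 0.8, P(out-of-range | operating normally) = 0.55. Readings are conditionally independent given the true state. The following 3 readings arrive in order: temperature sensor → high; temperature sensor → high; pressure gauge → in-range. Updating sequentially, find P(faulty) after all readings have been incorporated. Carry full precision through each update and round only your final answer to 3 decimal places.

0.862

After temperature sensor='high': P(faulty) = 0.55·0.6500 / (0.55·0.6500 + 0.2·0.3500) ≈ 0.8363
After temperature sensor='high': P(faulty) = 0.55·0.8363 / (0.55·0.8363 + 0.2·0.1637) ≈ 0.9335
After pressure gauge='in-range': P(faulty) = 0.2·0.9335 / (0.2·0.9335 + 0.45·0.0665) ≈ 0.8619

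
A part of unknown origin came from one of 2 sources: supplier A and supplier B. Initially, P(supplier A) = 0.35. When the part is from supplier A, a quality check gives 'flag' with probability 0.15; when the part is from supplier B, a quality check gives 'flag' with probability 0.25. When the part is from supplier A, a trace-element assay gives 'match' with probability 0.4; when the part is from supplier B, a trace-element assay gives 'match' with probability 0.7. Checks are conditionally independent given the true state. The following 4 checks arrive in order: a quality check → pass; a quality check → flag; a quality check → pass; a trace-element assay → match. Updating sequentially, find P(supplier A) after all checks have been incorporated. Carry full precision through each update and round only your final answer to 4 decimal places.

0.1917

After a quality check='pass': P(supplier A) = 0.85·0.3500 / (0.85·0.3500 + 0.75·0.6500) ≈ 0.3790
After a quality check='flag': P(supplier A) = 0.15·0.3790 / (0.15·0.3790 + 0.25·0.6210) ≈ 0.2680
After a quality check='pass': P(supplier A) = 0.85·0.2680 / (0.85·0.2680 + 0.75·0.7320) ≈ 0.2933
After a trace-element assay='match': P(supplier A) = 0.4·0.2933 / (0.4·0.2933 + 0.7·0.7067) ≈ 0.1917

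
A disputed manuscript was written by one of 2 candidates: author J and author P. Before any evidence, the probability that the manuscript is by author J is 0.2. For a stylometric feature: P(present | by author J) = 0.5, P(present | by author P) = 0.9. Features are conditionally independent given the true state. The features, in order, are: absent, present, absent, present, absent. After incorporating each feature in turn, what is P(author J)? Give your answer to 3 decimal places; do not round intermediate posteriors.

0.906

After 'absent': P(author J) = 0.5·0.2000 / (0.5·0.2000 + 0.1·0.8000) ≈ 0.5556
After 'present': P(author J) = 0.5·0.5556 / (0.5·0.5556 + 0.9·0.4444) ≈ 0.4098
After 'absent': P(author J) = 0.5·0.4098 / (0.5·0.4098 + 0.1·0.5902) ≈ 0.7764
After 'present': P(author J) = 0.5·0.7764 / (0.5·0.7764 + 0.9·0.2236) ≈ 0.6586
After 'absent': P(author J) = 0.5·0.6586 / (0.5·0.6586 + 0.1·0.3414) ≈ 0.9061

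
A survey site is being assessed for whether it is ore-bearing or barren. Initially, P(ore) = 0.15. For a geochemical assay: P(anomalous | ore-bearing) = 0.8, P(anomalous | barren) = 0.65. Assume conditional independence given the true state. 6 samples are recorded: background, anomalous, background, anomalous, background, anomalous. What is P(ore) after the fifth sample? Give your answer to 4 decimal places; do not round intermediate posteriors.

0.0475

After 'background': P(ore) = 0.2·0.1500 / (0.2·0.1500 + 0.35·0.8500) ≈ 0.0916
After 'anomalous': P(ore) = 0.8·0.0916 / (0.8·0.0916 + 0.65·0.9084) ≈ 0.1104
After 'background': P(ore) = 0.2·0.1104 / (0.2·0.1104 + 0.35·0.8896) ≈ 0.0662
After 'anomalous': P(ore) = 0.8·0.0662 / (0.8·0.0662 + 0.65·0.9338) ≈ 0.0803
After 'background': P(ore) = 0.2·0.0803 / (0.2·0.0803 + 0.35·0.9197) ≈ 0.0475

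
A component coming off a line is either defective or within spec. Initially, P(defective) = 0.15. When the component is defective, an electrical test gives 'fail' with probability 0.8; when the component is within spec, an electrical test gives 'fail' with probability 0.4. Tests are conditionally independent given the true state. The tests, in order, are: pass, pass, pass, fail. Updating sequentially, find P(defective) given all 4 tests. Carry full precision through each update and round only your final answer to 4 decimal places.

Each posterior becomes the prior for the next update.
After 'pass': P(defective) = 0.2·0.1500 / (0.2·0.1500 + 0.6·0.8500) ≈ 0.0556
After 'pass': P(defective) = 0.2·0.0556 / (0.2·0.0556 + 0.6·0.9444) ≈ 0.0192
After 'pass': P(defective) = 0.2·0.0192 / (0.2·0.0192 + 0.6·0.9808) ≈ 0.0065
After 'fail': P(defective) = 0.8·0.0065 / (0.8·0.0065 + 0.4·0.9935) ≈ 0.0129

0.0129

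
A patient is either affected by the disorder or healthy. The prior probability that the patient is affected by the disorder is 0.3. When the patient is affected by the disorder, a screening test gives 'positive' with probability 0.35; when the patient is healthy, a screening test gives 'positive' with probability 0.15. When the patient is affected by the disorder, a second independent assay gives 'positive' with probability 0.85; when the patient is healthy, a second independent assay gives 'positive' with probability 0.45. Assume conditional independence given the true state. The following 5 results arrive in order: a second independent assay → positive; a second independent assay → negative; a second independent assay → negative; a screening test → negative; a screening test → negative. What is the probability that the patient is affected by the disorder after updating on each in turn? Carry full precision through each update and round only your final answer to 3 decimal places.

0.034

After a second independent assay='positive': P(affected) = 0.85·0.3000 / (0.85·0.3000 + 0.45·0.7000) ≈ 0.4474
After a second independent assay='negative': P(affected) = 0.15·0.4474 / (0.15·0.4474 + 0.55·0.5526) ≈ 0.1809
After a second independent assay='negative': P(affected) = 0.15·0.1809 / (0.15·0.1809 + 0.55·0.8191) ≈ 0.0568
After a screening test='negative': P(affected) = 0.65·0.0568 / (0.65·0.0568 + 0.85·0.9432) ≈ 0.0440
After a screening test='negative': P(affected) = 0.65·0.0440 / (0.65·0.0440 + 0.85·0.9560) ≈ 0.0340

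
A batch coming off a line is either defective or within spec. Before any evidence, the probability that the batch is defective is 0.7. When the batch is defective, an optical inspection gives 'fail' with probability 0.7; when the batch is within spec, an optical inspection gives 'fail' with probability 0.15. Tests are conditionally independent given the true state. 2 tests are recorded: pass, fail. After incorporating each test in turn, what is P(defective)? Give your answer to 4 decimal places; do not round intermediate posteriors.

0.7935

Apply Bayes' rule sequentially, carrying P(defective) forward.
After 'pass': P(defective) = 0.3·0.7000 / (0.3·0.7000 + 0.85·0.3000) ≈ 0.4516
After 'fail': P(defective) = 0.7·0.4516 / (0.7·0.4516 + 0.15·0.5484) ≈ 0.7935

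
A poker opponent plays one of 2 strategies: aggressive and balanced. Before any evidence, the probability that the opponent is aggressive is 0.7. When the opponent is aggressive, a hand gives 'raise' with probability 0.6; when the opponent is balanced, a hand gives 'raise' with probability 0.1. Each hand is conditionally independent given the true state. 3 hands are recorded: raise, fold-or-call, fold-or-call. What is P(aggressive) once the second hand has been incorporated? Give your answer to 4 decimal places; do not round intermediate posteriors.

0.8615

After 'raise': P(aggressive) = 0.6·0.7000 / (0.6·0.7000 + 0.1·0.3000) ≈ 0.9333
After 'fold-or-call': P(aggressive) = 0.4·0.9333 / (0.4·0.9333 + 0.9·0.0667) ≈ 0.8615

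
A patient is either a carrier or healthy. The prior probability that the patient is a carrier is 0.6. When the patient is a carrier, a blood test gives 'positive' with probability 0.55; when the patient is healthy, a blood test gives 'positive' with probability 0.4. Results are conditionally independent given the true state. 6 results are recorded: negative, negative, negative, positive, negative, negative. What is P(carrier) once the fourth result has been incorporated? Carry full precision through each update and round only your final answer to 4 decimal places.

Each posterior becomes the prior for the next update.
After 'negative': P(carrier) = 0.45·0.6000 / (0.45·0.6000 + 0.6·0.4000) ≈ 0.5294
After 'negative': P(carrier) = 0.45·0.5294 / (0.45·0.5294 + 0.6·0.4706) ≈ 0.4576
After 'negative': P(carrier) = 0.45·0.4576 / (0.45·0.4576 + 0.6·0.5424) ≈ 0.3876
After 'positive': P(carrier) = 0.55·0.3876 / (0.55·0.3876 + 0.4·0.6124) ≈ 0.4653

0.4653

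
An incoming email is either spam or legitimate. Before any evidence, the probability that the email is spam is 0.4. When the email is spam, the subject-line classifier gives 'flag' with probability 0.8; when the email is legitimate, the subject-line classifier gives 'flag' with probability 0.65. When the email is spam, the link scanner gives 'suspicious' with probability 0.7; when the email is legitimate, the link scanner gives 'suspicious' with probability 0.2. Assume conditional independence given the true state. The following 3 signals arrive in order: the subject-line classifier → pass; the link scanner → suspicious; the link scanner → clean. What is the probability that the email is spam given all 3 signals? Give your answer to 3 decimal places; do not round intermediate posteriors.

After the subject-line classifier='pass': P(spam) = 0.2·0.4000 / (0.2·0.4000 + 0.35·0.6000) ≈ 0.2759
After the link scanner='suspicious': P(spam) = 0.7·0.2759 / (0.7·0.2759 + 0.2·0.7241) ≈ 0.5714
After the link scanner='clean': P(spam) = 0.3·0.5714 / (0.3·0.5714 + 0.8·0.4286) ≈ 0.3333

0.333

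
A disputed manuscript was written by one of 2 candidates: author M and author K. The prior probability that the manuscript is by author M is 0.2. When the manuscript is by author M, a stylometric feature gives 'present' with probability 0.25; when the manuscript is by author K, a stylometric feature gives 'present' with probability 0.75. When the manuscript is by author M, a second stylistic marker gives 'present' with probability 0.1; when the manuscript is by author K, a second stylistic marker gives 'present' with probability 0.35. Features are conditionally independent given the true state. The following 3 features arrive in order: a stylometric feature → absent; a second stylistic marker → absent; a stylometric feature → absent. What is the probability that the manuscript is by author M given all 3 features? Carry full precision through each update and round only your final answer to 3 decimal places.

After a stylometric feature='absent': P(author M) = 0.75·0.2000 / (0.75·0.2000 + 0.25·0.8000) ≈ 0.4286
After a second stylistic marker='absent': P(author M) = 0.9·0.4286 / (0.9·0.4286 + 0.65·0.5714) ≈ 0.5094
After a stylometric feature='absent': P(author M) = 0.75·0.5094 / (0.75·0.5094 + 0.25·0.4906) ≈ 0.7570

0.757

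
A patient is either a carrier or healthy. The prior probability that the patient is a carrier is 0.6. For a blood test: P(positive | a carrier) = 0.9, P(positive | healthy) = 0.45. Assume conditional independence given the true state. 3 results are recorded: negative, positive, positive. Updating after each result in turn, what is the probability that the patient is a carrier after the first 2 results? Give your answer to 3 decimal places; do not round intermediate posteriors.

Each posterior becomes the prior for the next update.
After 'negative': P(carrier) = 0.1·0.6000 / (0.1·0.6000 + 0.55·0.4000) ≈ 0.2143
After 'positive': P(carrier) = 0.9·0.2143 / (0.9·0.2143 + 0.45·0.7857) ≈ 0.3529

0.353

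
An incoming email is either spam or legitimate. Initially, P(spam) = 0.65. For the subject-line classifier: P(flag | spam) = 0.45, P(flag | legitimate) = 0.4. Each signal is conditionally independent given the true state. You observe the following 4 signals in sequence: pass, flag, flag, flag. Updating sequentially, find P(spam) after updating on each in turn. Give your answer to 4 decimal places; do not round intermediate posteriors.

After 'pass': P(spam) = 0.55·0.6500 / (0.55·0.6500 + 0.6·0.3500) ≈ 0.6300
After 'flag': P(spam) = 0.45·0.6300 / (0.45·0.6300 + 0.4·0.3700) ≈ 0.6570
After 'flag': P(spam) = 0.45·0.6570 / (0.45·0.6570 + 0.4·0.3430) ≈ 0.6830
After 'flag': P(spam) = 0.45·0.6830 / (0.45·0.6830 + 0.4·0.3170) ≈ 0.7079

0.7079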